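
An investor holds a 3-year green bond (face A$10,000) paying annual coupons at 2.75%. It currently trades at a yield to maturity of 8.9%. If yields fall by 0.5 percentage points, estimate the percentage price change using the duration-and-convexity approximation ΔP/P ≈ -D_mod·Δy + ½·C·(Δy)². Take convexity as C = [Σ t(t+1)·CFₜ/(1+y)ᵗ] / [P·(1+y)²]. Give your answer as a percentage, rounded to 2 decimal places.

+1.35%

With y = 0.089:
  t   CF        PV=CF/(1+0.089)^t    t·PV        t(t+1)·PV
  1       275.00       252.5253       252.5253         505.0505
  2       275.00       231.8873       463.7746       1,391.3237
  3    10,275.00     7,956.0626    23,868.1878      95,472.7511
  Σ                  8,440.4751    24,584.4876      97,369.1253
P = 8,440.4751; D_Mac = 2.91269 yrs; D_mod = 2.67465 yrs; C = 9.72744.
Duration effect: -2.67465 × (-0.005) = +0.013373
Convexity effect: 0.5 × 9.72744 × (-0.005)² = +0.0001216
ΔP/P ≈ +0.013373 + 0.0001216 = +0.013495 = +1.3495%.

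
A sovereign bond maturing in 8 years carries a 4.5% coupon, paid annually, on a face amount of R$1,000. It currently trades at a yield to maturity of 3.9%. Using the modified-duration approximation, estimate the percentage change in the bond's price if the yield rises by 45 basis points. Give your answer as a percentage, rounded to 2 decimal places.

Periodic yield y = 0.039. Modified duration first:
  t   CF        PV=CF/(1+0.039)^t    t·PV
  1        45.00        43.3109        43.3109
  2        45.00        41.6852        83.3703
  3        45.00        40.1205       120.3614
  4        45.00        38.6145       154.4580
  5        45.00        37.1651       185.8253
  6        45.00        35.7700       214.6201
  7        45.00        34.4274       240.9915
  8     1,045.00       769.4704     6,155.7631
  Σ                  1,040.5638     7,198.7005
P = 1,040.5638; D_Mac = 6.91808 yrs; D_mod = 6.91808/(1+0.039) = 6.65840 yrs.
ΔP/P ≈ -D_mod · Δy = -6.65840 × (+0.0045) = -0.029963 = -2.9963%.

-3.00%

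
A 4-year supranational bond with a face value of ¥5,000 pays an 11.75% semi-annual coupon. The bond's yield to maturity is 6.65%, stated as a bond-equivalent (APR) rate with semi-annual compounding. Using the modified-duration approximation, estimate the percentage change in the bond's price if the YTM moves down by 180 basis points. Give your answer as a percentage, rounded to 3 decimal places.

+5.863%

Periodic yield y = 0.03325. Modified duration first:
  t   CF        PV=CF/(1+0.03325)^t    t·PV
  1       293.75       284.2971       284.2971
  2       293.75       275.1484       550.2969
  3       293.75       266.2942       798.8825
  4       293.75       257.7248     1,030.8992
  5       293.75       249.4312     1,247.1561
  6       293.75       241.4045     1,448.4271
  7       293.75       233.6361     1,635.4528
  8     5,293.75     4,074.9297    32,599.4372
  Σ                  5,882.8660    39,594.8489
P = 5,882.8660; D_Mac = 6.73054 half-year periods = 3.36527 yrs; D_mod = 3.36527/(1+0.03325) = 3.25697 yrs.
ΔP/P ≈ -D_mod · Δy = -3.25697 × (-0.018) = +0.058626 = +5.8626%.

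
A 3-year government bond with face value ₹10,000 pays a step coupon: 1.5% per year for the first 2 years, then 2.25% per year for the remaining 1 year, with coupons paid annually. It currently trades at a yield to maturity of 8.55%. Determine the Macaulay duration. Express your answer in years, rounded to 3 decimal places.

2.951 years

Periodic yield y = 0.0855. Discount each cash flow and weight by its year:
  t   CF        PV=CF/(1+0.0855)^t    t·PV
  1       150.00       138.1852       138.1852
  2       150.00       127.3009       254.6019
  3    10,225.00     7,994.1784    23,982.5351
  Σ                  8,259.6645    24,375.3221
Price P = Σ PV = 8,259.6645.
Macaulay duration = Σ(t·PV) / P = 24,375.3221 / 8,259.6645 = 2.95113 years.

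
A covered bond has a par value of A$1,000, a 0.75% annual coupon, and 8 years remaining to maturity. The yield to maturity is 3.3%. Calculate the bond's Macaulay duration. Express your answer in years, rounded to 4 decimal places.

Periodic yield y = 0.033. Discount each cash flow and weight by its year:
  t   CF        PV=CF/(1+0.033)^t    t·PV
  1         7.50         7.2604         7.2604
  2         7.50         7.0285        14.0569
  3         7.50         6.8039        20.4118
  4         7.50         6.5866        26.3463
  5         7.50         6.3762        31.8808
  6         7.50         6.1725        37.0348
  7         7.50         5.9753        41.8270
  8     1,007.50       777.0384     6,216.3072
  Σ                    823.2417     6,395.1254
Price P = Σ PV = 823.2417.
Macaulay duration = Σ(t·PV) / P = 6,395.1254 / 823.2417 = 7.76822 years.

7.7682 years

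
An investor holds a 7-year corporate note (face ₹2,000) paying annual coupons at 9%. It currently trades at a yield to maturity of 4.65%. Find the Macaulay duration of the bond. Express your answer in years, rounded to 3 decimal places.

Periodic yield y = 0.0465. Discount each cash flow and weight by its year:
  t   CF        PV=CF/(1+0.0465)^t    t·PV
  1       180.00       172.0019       172.0019
  2       180.00       164.3592       328.7184
  3       180.00       157.0561       471.1683
  4       180.00       150.0775       600.3100
  5       180.00       143.4090       717.0449
  6       180.00       137.0368       822.2206
  7     2,180.00     1,585.9222    11,101.4551
  Σ                  2,509.8626    14,212.9192
Price P = Σ PV = 2,509.8626.
Macaulay duration = Σ(t·PV) / P = 14,212.9192 / 2,509.8626 = 5.66283 years.

5.663 years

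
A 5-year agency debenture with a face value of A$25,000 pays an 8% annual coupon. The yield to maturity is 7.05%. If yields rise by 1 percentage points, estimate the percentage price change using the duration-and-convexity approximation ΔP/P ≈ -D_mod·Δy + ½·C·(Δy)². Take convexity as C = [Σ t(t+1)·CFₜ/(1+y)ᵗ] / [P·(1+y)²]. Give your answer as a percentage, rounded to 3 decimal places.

With y = 0.0705:
  t   CF        PV=CF/(1+0.0705)^t    t·PV        t(t+1)·PV
  1     2,000.00     1,868.2858     1,868.2858       3,736.5717
  2     2,000.00     1,745.2460     3,490.4920      10,471.4760
  3     2,000.00     1,630.3092     4,890.9276      19,563.7105
  4     2,000.00     1,522.9418     6,091.7672      30,458.8362
  5    27,000.00    19,205.7117    96,028.5587     576,171.3519
  Σ                 25,972.4946   112,370.0314     640,401.9463
P = 25,972.4946; D_Mac = 4.32650 yrs; D_mod = 4.04157 yrs; C = 21.51620.
Duration effect: -4.04157 × (+0.01) = -0.040416
Convexity effect: 0.5 × 21.51620 × (0.01)² = +0.0010758
ΔP/P ≈ -0.040416 + 0.0010758 = -0.039340 = -3.9340%.

-3.934%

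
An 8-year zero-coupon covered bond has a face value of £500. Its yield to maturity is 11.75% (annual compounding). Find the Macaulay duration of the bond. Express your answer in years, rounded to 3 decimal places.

8.000 years

A zero-coupon bond has a single cash flow at maturity, so its Macaulay duration equals its maturity: 8 years.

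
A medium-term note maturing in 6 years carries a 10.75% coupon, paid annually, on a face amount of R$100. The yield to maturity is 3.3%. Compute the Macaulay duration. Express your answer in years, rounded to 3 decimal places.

4.931 years

Periodic yield y = 0.033. Discount each cash flow and weight by its year:
  t   CF        PV=CF/(1+0.033)^t    t·PV
  1        10.75        10.4066        10.4066
  2        10.75        10.0741        20.1483
  3        10.75         9.7523        29.2569
  4        10.75         9.4408        37.7631
  5        10.75         9.1392        45.6959
  6       110.75        91.1469       546.8813
  Σ                    139.9598       690.1520
Price P = Σ PV = 139.9598.
Macaulay duration = Σ(t·PV) / P = 690.1520 / 139.9598 = 4.93107 years.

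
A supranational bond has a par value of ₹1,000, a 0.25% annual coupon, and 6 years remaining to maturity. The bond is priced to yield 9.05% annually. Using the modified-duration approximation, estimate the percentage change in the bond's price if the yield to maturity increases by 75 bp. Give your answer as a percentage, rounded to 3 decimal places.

-4.092%

Periodic yield y = 0.0905. Modified duration first:
  t   CF        PV=CF/(1+0.0905)^t    t·PV
  1         2.50         2.2925         2.2925
  2         2.50         2.1023         4.2045
  3         2.50         1.9278         5.7834
  4         2.50         1.7678         7.0713
  5         2.50         1.6211         8.1055
  6     1,002.50       596.1154     3,576.6926
  Σ                    605.8270     3,604.1499
P = 605.8270; D_Mac = 5.94914 yrs; D_mod = 5.94914/(1+0.0905) = 5.45542 yrs.
ΔP/P ≈ -D_mod · Δy = -5.45542 × (+0.0075) = -0.040916 = -4.0916%.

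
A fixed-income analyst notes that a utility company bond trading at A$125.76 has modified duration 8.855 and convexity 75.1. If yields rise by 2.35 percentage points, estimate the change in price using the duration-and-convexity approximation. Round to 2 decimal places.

Duration effect: -D_mod·Δy = -8.855 × (+0.0235) = -0.2080925
Convexity effect: ½·C·(Δy)² = 0.5 × 75.1 × (0.0235)² = +0.0207369875
ΔP/P ≈ -0.2080925 + 0.0207369875 = -0.1873555125
ΔP ≈ 125.76 × (-0.1873555125) = -23.561829252.

-A$23.56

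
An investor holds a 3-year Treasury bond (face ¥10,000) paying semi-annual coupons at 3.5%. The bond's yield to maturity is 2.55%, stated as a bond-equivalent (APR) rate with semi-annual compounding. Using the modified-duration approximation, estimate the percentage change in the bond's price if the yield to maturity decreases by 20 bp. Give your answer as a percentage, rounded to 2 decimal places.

Periodic yield y = 0.01275. Modified duration first:
  t   CF        PV=CF/(1+0.01275)^t    t·PV
  1       175.00       172.7968       172.7968
  2       175.00       170.6214       341.2428
  3       175.00       168.4734       505.4201
  4       175.00       166.3524       665.4096
  5       175.00       164.2581       821.2905
  6    10,175.00     9,430.2001    56,581.2004
  Σ                 10,272.7022    59,087.3603
P = 10,272.7022; D_Mac = 5.75188 half-year periods = 2.87594 yrs; D_mod = 2.87594/(1+0.01275) = 2.83973 yrs.
ΔP/P ≈ -D_mod · Δy = -2.83973 × (-0.002) = +0.005679 = +0.5679%.

+0.57%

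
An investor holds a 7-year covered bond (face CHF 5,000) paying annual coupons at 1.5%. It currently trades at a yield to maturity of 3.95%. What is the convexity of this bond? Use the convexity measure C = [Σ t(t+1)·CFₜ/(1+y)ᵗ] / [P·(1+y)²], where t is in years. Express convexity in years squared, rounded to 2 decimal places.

48.56

With y = 0.0395:
  t   CF        PV=CF/(1+0.0395)^t    t·PV        t(t+1)·PV
  1        75.00        72.1501        72.1501         144.3001
  2        75.00        69.4084       138.8169         416.4506
  3        75.00        66.7710       200.3130         801.2518
  4        75.00        64.2338       256.9350       1,284.6750
  5        75.00        61.7929       308.9647       1,853.7879
  6        75.00        59.4449       356.6692       2,496.6841
  7     5,075.00     3,869.5868    27,087.1075     216,696.8598
  Σ                  4,263.3878    28,420.9562     223,694.0094
P = 4,263.3878.
Convexity = Σ t(t+1)·PV / [P·(1+y)²] = 223,694.0094 / (4,263.3878 × 1.080560) = 48.55685.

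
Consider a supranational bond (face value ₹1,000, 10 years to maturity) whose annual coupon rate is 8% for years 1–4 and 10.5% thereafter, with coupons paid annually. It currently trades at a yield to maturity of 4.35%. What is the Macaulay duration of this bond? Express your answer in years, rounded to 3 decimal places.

Periodic yield y = 0.0435. Discount each cash flow and weight by its year:
  t   CF        PV=CF/(1+0.0435)^t    t·PV
  1        80.00        76.6651        76.6651
  2        80.00        73.4692       146.9383
  3        80.00        70.4065       211.2194
  4        80.00        67.4715       269.8859
  5       105.00        84.8647       424.3235
  6       105.00        81.3270       487.9618
  7       105.00        77.9367       545.5570
  8       105.00        74.6878       597.5024
  9       105.00        71.5743       644.1689
  10    1,105.00       721.8347     7,218.3468
  Σ                  1,400.2374    10,622.5691
Price P = Σ PV = 1,400.2374.
Macaulay duration = Σ(t·PV) / P = 10,622.5691 / 1,400.2374 = 7.58626 years.

7.586 years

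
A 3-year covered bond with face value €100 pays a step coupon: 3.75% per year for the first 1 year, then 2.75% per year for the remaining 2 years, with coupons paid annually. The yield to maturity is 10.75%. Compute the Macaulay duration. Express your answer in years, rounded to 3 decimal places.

2.889 years

Periodic yield y = 0.1075. Discount each cash flow and weight by its year:
  t   CF        PV=CF/(1+0.1075)^t    t·PV
  1         3.75         3.3860         3.3860
  2         2.75         2.2420         4.4841
  3       102.75        75.6398       226.9195
  Σ                     81.2679       234.7896
Price P = Σ PV = 81.2679.
Macaulay duration = Σ(t·PV) / P = 234.7896 / 81.2679 = 2.88908 years.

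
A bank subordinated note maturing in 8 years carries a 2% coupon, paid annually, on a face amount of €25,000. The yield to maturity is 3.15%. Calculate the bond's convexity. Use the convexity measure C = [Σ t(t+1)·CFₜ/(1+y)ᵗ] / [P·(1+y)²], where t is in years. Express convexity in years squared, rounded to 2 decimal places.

61.45

With y = 0.0315:
  t   CF        PV=CF/(1+0.0315)^t    t·PV        t(t+1)·PV
  1       500.00       484.7310       484.7310         969.4619
  2       500.00       469.9282       939.8565       2,819.5694
  3       500.00       455.5775     1,366.7326       5,466.9305
  4       500.00       441.6651     1,766.6604       8,833.3018
  5       500.00       428.1775     2,140.8875      12,845.3250
  6       500.00       415.1018     2,490.6108      17,434.2754
  7       500.00       402.4254     2,816.9778      22,535.8221
  8    25,500.00    19,896.9414   159,175.5316   1,432,579.7844
  Σ                 22,994.5480   171,181.9881   1,503,484.4705
P = 22,994.5480.
Convexity = Σ t(t+1)·PV / [P·(1+y)²] = 1,503,484.4705 / (22,994.5480 × 1.063992) = 61.45194.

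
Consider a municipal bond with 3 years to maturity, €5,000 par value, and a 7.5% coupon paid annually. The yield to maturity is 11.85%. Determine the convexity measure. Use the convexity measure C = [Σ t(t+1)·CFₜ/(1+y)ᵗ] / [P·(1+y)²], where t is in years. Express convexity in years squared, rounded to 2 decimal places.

With y = 0.1185:
  t   CF        PV=CF/(1+0.1185)^t    t·PV        t(t+1)·PV
  1       375.00       335.2705       335.2705         670.5409
  2       375.00       299.7501       599.5001       1,798.5004
  3     5,375.00     3,841.2317    11,523.6951      46,094.7803
  Σ                  4,476.2522    12,458.4657      48,563.8216
P = 4,476.2522.
Convexity = Σ t(t+1)·PV / [P·(1+y)²] = 48,563.8216 / (4,476.2522 × 1.251042) = 8.67214.

8.67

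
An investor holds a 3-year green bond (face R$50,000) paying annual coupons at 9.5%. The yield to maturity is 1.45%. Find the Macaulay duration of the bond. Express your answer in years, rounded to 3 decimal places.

2.774 years

Periodic yield y = 0.0145. Discount each cash flow and weight by its year:
  t   CF        PV=CF/(1+0.0145)^t    t·PV
  1     4,750.00     4,682.1094     4,682.1094
  2     4,750.00     4,615.1892     9,230.3783
  3    54,750.00    52,435.8086   157,307.4257
  Σ                 61,733.1072   171,219.9135
Price P = Σ PV = 61,733.1072.
Macaulay duration = Σ(t·PV) / P = 171,219.9135 / 61,733.1072 = 2.77355 years.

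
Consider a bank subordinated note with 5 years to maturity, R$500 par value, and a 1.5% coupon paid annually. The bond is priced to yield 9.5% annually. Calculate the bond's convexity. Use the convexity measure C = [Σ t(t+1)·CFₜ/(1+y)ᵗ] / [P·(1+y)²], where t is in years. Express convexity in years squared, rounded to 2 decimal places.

With y = 0.095:
  t   CF        PV=CF/(1+0.095)^t    t·PV        t(t+1)·PV
  1         7.50         6.8493         6.8493          13.6986
  2         7.50         6.2551        12.5102          37.5305
  3         7.50         5.7124        17.1372          68.5488
  4         7.50         5.2168        20.8672         104.3361
  5       507.50       322.3780     1,611.8902       9,671.3412
  Σ                    346.4116     1,669.2541       9,895.4553
P = 346.4116.
Convexity = Σ t(t+1)·PV / [P·(1+y)²] = 9,895.4553 / (346.4116 × 1.199025) = 23.82402.

23.82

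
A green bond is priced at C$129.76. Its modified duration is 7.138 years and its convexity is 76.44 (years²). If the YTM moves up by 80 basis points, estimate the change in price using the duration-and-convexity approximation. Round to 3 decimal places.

-C$7.092

Duration effect: -D_mod·Δy = -7.138 × (+0.008) = -0.057104
Convexity effect: ½·C·(Δy)² = 0.5 × 76.44 × (0.008)² = +0.00244608
ΔP/P ≈ -0.057104 + 0.00244608 = -0.05465792
ΔP ≈ 129.76 × (-0.05465792) = -7.0924116992.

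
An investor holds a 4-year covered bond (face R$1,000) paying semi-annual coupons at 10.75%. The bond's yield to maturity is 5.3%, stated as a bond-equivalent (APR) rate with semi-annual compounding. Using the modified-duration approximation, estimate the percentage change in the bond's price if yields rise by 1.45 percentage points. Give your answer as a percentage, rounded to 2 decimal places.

-4.83%

Periodic yield y = 0.0265. Modified duration first:
  t   CF        PV=CF/(1+0.0265)^t    t·PV
  1        53.75        52.3624        52.3624
  2        53.75        51.0106       102.0212
  3        53.75        49.6937       149.0812
  4        53.75        48.4108       193.6434
  5        53.75        47.1611       235.8054
  6        53.75        45.9436       275.6614
  7        53.75        44.7575       313.3025
  8     1,053.75       854.8028     6,838.4227
  Σ                  1,194.1426     8,160.3002
P = 1,194.1426; D_Mac = 6.83361 half-year periods = 3.41680 yrs; D_mod = 3.41680/(1+0.0265) = 3.32860 yrs.
ΔP/P ≈ -D_mod · Δy = -3.32860 × (+0.0145) = -0.048265 = -4.8265%.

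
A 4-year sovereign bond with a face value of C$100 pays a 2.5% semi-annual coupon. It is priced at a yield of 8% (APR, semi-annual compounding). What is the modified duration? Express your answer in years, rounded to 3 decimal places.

3.662 years

Periodic yield y = 0.04. First find Macaulay duration:
  t   CF        PV=CF/(1+0.04)^t    t·PV
  1         1.25         1.2019         1.2019
  2         1.25         1.1557         2.3114
  3         1.25         1.1112         3.3337
  4         1.25         1.0685         4.2740
  5         1.25         1.0274         5.1370
  6         1.25         0.9879         5.9274
  7         1.25         0.9499         6.6493
  8       101.25        73.9824       591.8591
  Σ                     81.4850       620.6938
P = 81.4850; Macaulay duration = 620.6938 / 81.4850 = 7.61728 half-year periods = 3.80864 years.
Modified duration = D_Mac / (1 + y) = 3.80864 / 1.04 = 3.66215 years.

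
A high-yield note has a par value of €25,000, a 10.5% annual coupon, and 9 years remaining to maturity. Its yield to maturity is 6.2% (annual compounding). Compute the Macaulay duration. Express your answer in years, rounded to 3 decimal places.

Periodic yield y = 0.062. Discount each cash flow and weight by its year:
  t   CF        PV=CF/(1+0.062)^t    t·PV
  1     2,625.00     2,471.7514     2,471.7514
  2     2,625.00     2,327.4495     4,654.8991
  3     2,625.00     2,191.5721     6,574.7162
  4     2,625.00     2,063.6272     8,254.5087
  5     2,625.00     1,943.1518     9,715.7589
  6     2,625.00     1,829.7098    10,978.2586
  7     2,625.00     1,722.8906    12,060.2339
  8     2,625.00     1,622.3075    12,978.4599
  9    27,625.00    16,076.1347   144,685.2121
  Σ                 32,248.5945   212,373.7989
Price P = Σ PV = 32,248.5945.
Macaulay duration = Σ(t·PV) / P = 212,373.7989 / 32,248.5945 = 6.58552 years.

6.586 years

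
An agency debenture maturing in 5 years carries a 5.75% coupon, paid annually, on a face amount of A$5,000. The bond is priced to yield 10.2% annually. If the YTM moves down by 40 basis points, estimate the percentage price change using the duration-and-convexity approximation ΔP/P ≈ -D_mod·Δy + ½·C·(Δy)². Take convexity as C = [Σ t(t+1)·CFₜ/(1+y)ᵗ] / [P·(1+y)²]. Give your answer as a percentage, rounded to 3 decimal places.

+1.624%

With y = 0.102:
  t   CF        PV=CF/(1+0.102)^t    t·PV        t(t+1)·PV
  1       287.50       260.8893       260.8893         521.7786
  2       287.50       236.7416       473.4833       1,420.4499
  3       287.50       214.8291       644.4872       2,577.9489
  4       287.50       194.9447       779.7789       3,898.8943
  5     5,287.50     3,253.4370    16,267.1852      97,603.1114
  Σ                  4,160.8418    18,425.8239     106,022.1832
P = 4,160.8418; D_Mac = 4.42839 yrs; D_mod = 4.01850 yrs; C = 20.98226.
Duration effect: -4.01850 × (-0.004) = +0.016074
Convexity effect: 0.5 × 20.98226 × (-0.004)² = +0.0001679
ΔP/P ≈ +0.016074 + 0.0001679 = +0.016242 = +1.6242%.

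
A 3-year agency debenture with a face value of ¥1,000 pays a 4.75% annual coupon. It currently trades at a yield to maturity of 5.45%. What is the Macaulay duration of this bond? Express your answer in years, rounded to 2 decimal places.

Periodic yield y = 0.0545. Discount each cash flow and weight by its year:
  t   CF        PV=CF/(1+0.0545)^t    t·PV
  1        47.50        45.0450        45.0450
  2        47.50        42.7170        85.4339
  3     1,047.50       893.3349     2,680.0046
  Σ                    981.0969     2,810.4836
Price P = Σ PV = 981.0969.
Macaulay duration = Σ(t·PV) / P = 2,810.4836 / 981.0969 = 2.86463 years.

2.86 years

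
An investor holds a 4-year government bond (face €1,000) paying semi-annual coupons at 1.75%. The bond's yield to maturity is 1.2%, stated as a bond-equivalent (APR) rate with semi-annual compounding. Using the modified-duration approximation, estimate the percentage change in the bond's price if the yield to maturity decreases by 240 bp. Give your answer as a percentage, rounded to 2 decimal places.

Periodic yield y = 0.006. Modified duration first:
  t   CF        PV=CF/(1+0.006)^t    t·PV
  1         8.75         8.6978         8.6978
  2         8.75         8.6459        17.2919
  3         8.75         8.5944        25.7831
  4         8.75         8.5431        34.1725
  5         8.75         8.4922        42.4608
  6         8.75         8.4415        50.6491
  7         8.75         8.3912        58.7381
  8     1,008.75       961.6116     7,692.8929
  Σ                  1,021.4177     7,930.6862
P = 1,021.4177; D_Mac = 7.76439 half-year periods = 3.88220 yrs; D_mod = 3.88220/(1+0.006) = 3.85904 yrs.
ΔP/P ≈ -D_mod · Δy = -3.85904 × (-0.024) = +0.092617 = +9.2617%.

+9.26%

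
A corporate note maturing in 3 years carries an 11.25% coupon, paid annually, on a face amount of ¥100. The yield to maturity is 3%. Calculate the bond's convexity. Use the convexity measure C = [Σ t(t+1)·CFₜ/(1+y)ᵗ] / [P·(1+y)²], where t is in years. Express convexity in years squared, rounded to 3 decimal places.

With y = 0.03:
  t   CF        PV=CF/(1+0.03)^t    t·PV        t(t+1)·PV
  1        11.25        10.9223        10.9223          21.8447
  2        11.25        10.6042        21.2084          63.6252
  3       111.25       101.8095       305.4285       1,221.7141
  Σ                    123.3360       337.5593       1,307.1840
P = 123.3360.
Convexity = Σ t(t+1)·PV / [P·(1+y)²] = 1,307.1840 / (123.3360 × 1.060900) = 9.99016.

9.990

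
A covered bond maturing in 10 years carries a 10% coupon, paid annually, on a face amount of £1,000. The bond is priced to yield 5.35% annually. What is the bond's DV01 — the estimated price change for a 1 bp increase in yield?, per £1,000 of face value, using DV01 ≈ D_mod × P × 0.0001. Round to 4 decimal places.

£0.9292

Periodic yield y = 0.0535.
  t   CF        PV=CF/(1+0.0535)^t    t·PV
  1       100.00        94.9217        94.9217
  2       100.00        90.1013       180.2025
  3       100.00        85.5256       256.5769
  4       100.00        81.1824       324.7296
  5       100.00        77.0597       385.2985
  6       100.00        73.1464       438.8782
  7       100.00        69.4318       486.0224
  8       100.00        65.9058       527.2465
  9       100.00        62.5589       563.0301
  10    1,100.00       653.2017     6,532.0167
  Σ                  1,353.0352     9,788.9231
P = 1,353.0352; D_Mac = 7.23479 yrs; D_mod = 6.86738 yrs.
DV01 ≈ 6.86738 × 1,353.0352 × 0.0001 = 0.929181.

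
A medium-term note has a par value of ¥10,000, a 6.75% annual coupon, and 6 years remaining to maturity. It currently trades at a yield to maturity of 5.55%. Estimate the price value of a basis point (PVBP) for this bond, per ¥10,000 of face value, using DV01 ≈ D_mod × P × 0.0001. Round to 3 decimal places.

Periodic yield y = 0.0555.
  t   CF        PV=CF/(1+0.0555)^t    t·PV
  1       675.00       639.5073       639.5073
  2       675.00       605.8809     1,211.7619
  3       675.00       574.0227     1,722.0681
  4       675.00       543.8396     2,175.3584
  5       675.00       515.2436     2,576.2179
  6    10,675.00     7,720.0206    46,320.1235
  Σ                 10,598.5147    54,645.0370
P = 10,598.5147; D_Mac = 5.15591 yrs; D_mod = 4.88481 yrs.
DV01 ≈ 4.88481 × 10,598.5147 × 0.0001 = 5.177171.

¥5.177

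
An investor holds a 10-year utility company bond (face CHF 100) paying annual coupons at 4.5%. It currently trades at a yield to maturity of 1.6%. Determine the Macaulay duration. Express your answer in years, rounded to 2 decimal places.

8.49 years

Periodic yield y = 0.016. Discount each cash flow and weight by its year:
  t   CF        PV=CF/(1+0.016)^t    t·PV
  1         4.50         4.4291         4.4291
  2         4.50         4.3594         8.7188
  3         4.50         4.2907        12.8722
  4         4.50         4.2232        16.8926
  5         4.50         4.1567        20.7833
  6         4.50         4.0912        24.5472
  7         4.50         4.0268        28.1874
  8         4.50         3.9634        31.7068
  9         4.50         3.9009        35.1084
  10      104.50        89.1619       891.6188
  Σ                    126.6032     1,074.8646
Price P = Σ PV = 126.6032.
Macaulay duration = Σ(t·PV) / P = 1,074.8646 / 126.6032 = 8.49003 years.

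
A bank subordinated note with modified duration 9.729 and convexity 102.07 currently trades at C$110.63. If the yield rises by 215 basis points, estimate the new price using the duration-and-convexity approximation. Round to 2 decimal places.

C$90.10

Duration effect: -D_mod·Δy = -9.729 × (+0.0215) = -0.2091735
Convexity effect: ½·C·(Δy)² = 0.5 × 102.07 × (0.0215)² = +0.02359092875
ΔP/P ≈ -0.2091735 + 0.02359092875 = -0.18558257125
New price ≈ 110.63 × (1 - 0.18558257125) = 90.0990001426125.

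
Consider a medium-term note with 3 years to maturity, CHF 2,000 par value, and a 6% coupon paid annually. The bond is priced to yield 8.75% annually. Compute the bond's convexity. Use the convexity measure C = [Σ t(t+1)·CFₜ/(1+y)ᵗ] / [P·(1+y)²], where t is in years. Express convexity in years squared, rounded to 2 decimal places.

9.37

With y = 0.0875:
  t   CF        PV=CF/(1+0.0875)^t    t·PV        t(t+1)·PV
  1       120.00       110.3448       110.3448         220.6897
  2       120.00       101.4665       202.9330         608.7990
  3     2,120.00     1,648.3448     4,945.0344      19,780.1377
  Σ                  1,860.1561     5,258.3123      20,609.6264
P = 1,860.1561.
Convexity = Σ t(t+1)·PV / [P·(1+y)²] = 20,609.6264 / (1,860.1561 × 1.182656) = 9.36833.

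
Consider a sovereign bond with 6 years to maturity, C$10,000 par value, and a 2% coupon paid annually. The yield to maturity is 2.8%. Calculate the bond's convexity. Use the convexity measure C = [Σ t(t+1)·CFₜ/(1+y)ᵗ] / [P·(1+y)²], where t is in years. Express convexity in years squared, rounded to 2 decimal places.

37.16

With y = 0.028:
  t   CF        PV=CF/(1+0.028)^t    t·PV        t(t+1)·PV
  1       200.00       194.5525       194.5525         389.1051
  2       200.00       189.2534       378.5069       1,135.5206
  3       200.00       184.0987       552.2960       2,209.1840
  4       200.00       179.0843       716.3372       3,581.6862
  5       200.00       174.2065       871.0326       5,226.1958
  6    10,200.00     8,642.5417    51,855.2502     362,986.7515
  Σ                  9,563.7372    54,567.9755     375,528.4432
P = 9,563.7372.
Convexity = Σ t(t+1)·PV / [P·(1+y)²] = 375,528.4432 / (9,563.7372 × 1.056784) = 37.15600.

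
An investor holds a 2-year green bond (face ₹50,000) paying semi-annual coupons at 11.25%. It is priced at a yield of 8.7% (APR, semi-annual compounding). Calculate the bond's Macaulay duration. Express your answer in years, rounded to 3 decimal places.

Periodic yield y = 0.0435. Discount each cash flow and weight by its period:
  t   CF        PV=CF/(1+0.0435)^t    t·PV
  1     2,812.50     2,695.2563     2,695.2563
  2     2,812.50     2,582.9002     5,165.8004
  3     2,812.50     2,475.2278     7,425.6833
  4    52,812.50    44,541.7127   178,166.8509
  Σ                 52,295.0971   193,453.5910
Price P = Σ PV = 52,295.0971.
Macaulay duration = Σ(t·PV) / P = 193,453.5910 / 52,295.0971 = 3.69927 half-year periods.
In years: 3.69927 / 2 = 1.84963 years.

1.850 years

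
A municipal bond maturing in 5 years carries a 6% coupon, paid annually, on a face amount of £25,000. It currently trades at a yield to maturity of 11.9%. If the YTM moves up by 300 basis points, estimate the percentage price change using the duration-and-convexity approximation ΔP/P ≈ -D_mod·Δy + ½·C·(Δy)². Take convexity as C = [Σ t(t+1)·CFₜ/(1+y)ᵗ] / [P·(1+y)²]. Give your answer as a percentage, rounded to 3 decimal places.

With y = 0.119:
  t   CF        PV=CF/(1+0.119)^t    t·PV        t(t+1)·PV
  1     1,500.00     1,340.4826     1,340.4826       2,680.9651
  2     1,500.00     1,197.9290     2,395.8580       7,187.5741
  3     1,500.00     1,070.5353     3,211.6060      12,846.4238
  4     1,500.00       956.6893     3,826.7572      19,133.7858
  5    26,500.00    15,104.1205    75,520.6024     453,123.6145
  Σ                 19,669.7567    86,295.3062     494,972.3634
P = 19,669.7567; D_Mac = 4.38721 yrs; D_mod = 3.92065 yrs; C = 20.09656.
Duration effect: -3.92065 × (+0.03) = -0.117620
Convexity effect: 0.5 × 20.09656 × (0.03)² = +0.0090435
ΔP/P ≈ -0.117620 + 0.0090435 = -0.108576 = -10.8576%.

-10.858%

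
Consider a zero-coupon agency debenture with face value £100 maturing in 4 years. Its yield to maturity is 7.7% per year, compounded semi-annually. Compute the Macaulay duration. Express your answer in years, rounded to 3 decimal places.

A zero-coupon bond has a single cash flow at maturity, so its Macaulay duration equals its maturity: 4 years.
(Equivalently: 8 semi-annual periods ÷ 2 = 4 years.)

4.000 years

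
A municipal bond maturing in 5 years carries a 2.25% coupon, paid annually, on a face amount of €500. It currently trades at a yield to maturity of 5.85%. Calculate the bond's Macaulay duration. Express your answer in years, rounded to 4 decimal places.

4.7627 years

Periodic yield y = 0.0585. Discount each cash flow and weight by its year:
  t   CF        PV=CF/(1+0.0585)^t    t·PV
  1        11.25        10.6282        10.6282
  2        11.25        10.0409        20.0817
  3        11.25         9.4859        28.4578
  4        11.25         8.9617        35.8467
  5       511.25       384.7503     1,923.7517
  Σ                    423.8670     2,018.7661
Price P = Σ PV = 423.8670.
Macaulay duration = Σ(t·PV) / P = 2,018.7661 / 423.8670 = 4.76273 years.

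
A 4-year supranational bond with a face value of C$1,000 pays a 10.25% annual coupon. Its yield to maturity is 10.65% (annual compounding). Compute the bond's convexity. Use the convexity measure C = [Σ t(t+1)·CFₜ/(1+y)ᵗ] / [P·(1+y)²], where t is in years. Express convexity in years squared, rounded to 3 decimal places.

13.486

With y = 0.1065:
  t   CF        PV=CF/(1+0.1065)^t    t·PV        t(t+1)·PV
  1       102.50        92.6344        92.6344         185.2689
  2       102.50        83.7184       167.4368         502.3105
  3       102.50        75.6606       226.9817         907.9268
  4     1,102.50       735.4835     2,941.9339      14,709.6697
  Σ                    987.4969     3,428.9869      16,305.1759
P = 987.4969.
Convexity = Σ t(t+1)·PV / [P·(1+y)²] = 16,305.1759 / (987.4969 × 1.224342) = 13.48612.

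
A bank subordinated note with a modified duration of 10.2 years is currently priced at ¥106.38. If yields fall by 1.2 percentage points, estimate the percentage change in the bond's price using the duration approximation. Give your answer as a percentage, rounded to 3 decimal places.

Duration approximation: ΔP/P ≈ -D_mod · Δy = -10.2 × (-0.012) = +0.122400.
As a percentage: +12.2400%.

+12.240%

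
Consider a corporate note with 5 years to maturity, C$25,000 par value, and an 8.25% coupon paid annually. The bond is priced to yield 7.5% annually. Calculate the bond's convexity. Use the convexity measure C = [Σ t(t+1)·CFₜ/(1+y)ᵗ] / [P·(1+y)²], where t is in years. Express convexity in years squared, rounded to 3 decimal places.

With y = 0.075:
  t   CF        PV=CF/(1+0.075)^t    t·PV        t(t+1)·PV
  1     2,062.50     1,918.6047     1,918.6047       3,837.2093
  2     2,062.50     1,784.7485     3,569.4970      10,708.4911
  3     2,062.50     1,660.2312     4,980.6935      19,922.7741
  4     2,062.50     1,544.4011     6,177.6044      30,888.0219
  5    27,062.50    18,850.6180    94,253.0899     565,518.5396
  Σ                 25,758.6034   110,899.4895     630,875.0360
P = 25,758.6034.
Convexity = Σ t(t+1)·PV / [P·(1+y)²] = 630,875.0360 / (25,758.6034 × 1.155625) = 21.19357.

21.194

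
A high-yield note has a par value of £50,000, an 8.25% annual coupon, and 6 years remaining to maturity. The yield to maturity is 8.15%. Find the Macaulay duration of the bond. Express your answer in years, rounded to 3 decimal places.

Periodic yield y = 0.0815. Discount each cash flow and weight by its year:
  t   CF        PV=CF/(1+0.0815)^t    t·PV
  1     4,125.00     3,814.1470     3,814.1470
  2     4,125.00     3,526.7194     7,053.4388
  3     4,125.00     3,260.9518     9,782.8554
  4     4,125.00     3,015.2120    12,060.8481
  5     4,125.00     2,787.9908    13,939.9539
  6    54,125.00    33,825.0749   202,950.4493
  Σ                 50,230.0959   249,601.6926
Price P = Σ PV = 50,230.0959.
Macaulay duration = Σ(t·PV) / P = 249,601.6926 / 50,230.0959 = 4.96917 years.

4.969 years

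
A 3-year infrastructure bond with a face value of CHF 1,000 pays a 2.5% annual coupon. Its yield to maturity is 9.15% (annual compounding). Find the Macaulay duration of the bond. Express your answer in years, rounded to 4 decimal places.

Periodic yield y = 0.0915. Discount each cash flow and weight by its year:
  t   CF        PV=CF/(1+0.0915)^t    t·PV
  1        25.00        22.9043        22.9043
  2        25.00        20.9842        41.9684
  3     1,025.00       788.2294     2,364.6883
  Σ                    832.1179     2,429.5610
Price P = Σ PV = 832.1179.
Macaulay duration = Σ(t·PV) / P = 2,429.5610 / 832.1179 = 2.91973 years.

2.9197 years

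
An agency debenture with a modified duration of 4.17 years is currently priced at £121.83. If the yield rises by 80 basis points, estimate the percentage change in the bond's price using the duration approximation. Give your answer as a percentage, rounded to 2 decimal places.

-3.34%

Duration approximation: ΔP/P ≈ -D_mod · Δy = -4.17 × (+0.008) = -0.033360.
As a percentage: -3.3360%.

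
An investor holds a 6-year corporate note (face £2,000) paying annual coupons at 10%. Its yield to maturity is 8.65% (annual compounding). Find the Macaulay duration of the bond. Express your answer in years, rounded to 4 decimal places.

4.8291 years

Periodic yield y = 0.0865. Discount each cash flow and weight by its year:
  t   CF        PV=CF/(1+0.0865)^t    t·PV
  1       200.00       184.0773       184.0773
  2       200.00       169.4223       338.8446
  3       200.00       155.9340       467.8020
  4       200.00       143.5196       574.0782
  5       200.00       132.0935       660.4673
  6     2,200.00     1,337.3476     8,024.0855
  Σ                  2,122.3942    10,249.3549
Price P = Σ PV = 2,122.3942.
Macaulay duration = Σ(t·PV) / P = 10,249.3549 / 2,122.3942 = 4.82915 years.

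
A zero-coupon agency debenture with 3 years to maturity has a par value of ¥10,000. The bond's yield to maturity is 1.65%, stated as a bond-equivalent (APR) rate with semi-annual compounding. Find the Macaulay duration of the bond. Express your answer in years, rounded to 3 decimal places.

A zero-coupon bond has a single cash flow at maturity, so its Macaulay duration equals its maturity: 3 years.
(Equivalently: 6 semi-annual periods ÷ 2 = 3 years.)

3.000 years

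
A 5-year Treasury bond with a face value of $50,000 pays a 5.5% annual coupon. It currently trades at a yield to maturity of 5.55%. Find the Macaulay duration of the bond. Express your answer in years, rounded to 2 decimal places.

4.50 years

Periodic yield y = 0.0555. Discount each cash flow and weight by its year:
  t   CF        PV=CF/(1+0.0555)^t    t·PV
  1     2,750.00     2,605.4003     2,605.4003
  2     2,750.00     2,468.4039     4,936.8077
  3     2,750.00     2,338.6110     7,015.8329
  4     2,750.00     2,215.6428     8,862.5711
  5    52,750.00    40,265.3312   201,326.6560
  Σ                 49,893.3891   224,747.2681
Price P = Σ PV = 49,893.3891.
Macaulay duration = Σ(t·PV) / P = 224,747.2681 / 49,893.3891 = 4.50455 years.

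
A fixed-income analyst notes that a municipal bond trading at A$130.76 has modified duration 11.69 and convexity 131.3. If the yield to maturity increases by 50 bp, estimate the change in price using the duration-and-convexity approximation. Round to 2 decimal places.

Duration effect: -D_mod·Δy = -11.69 × (+0.005) = -0.058450
Convexity effect: ½·C·(Δy)² = 0.5 × 131.3 × (0.005)² = +0.00164125
ΔP/P ≈ -0.058450 + 0.00164125 = -0.05680875
ΔP ≈ 130.76 × (-0.05680875) = -7.42831215.

-A$7.43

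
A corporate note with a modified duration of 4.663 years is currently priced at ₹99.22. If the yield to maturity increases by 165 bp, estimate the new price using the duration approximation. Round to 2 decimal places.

₹91.59

Duration approximation: ΔP/P ≈ -D_mod · Δy = -4.663 × (+0.0165) = -0.0769395.
New price ≈ 99.22 × (1 - 0.0769395) = 91.58606281.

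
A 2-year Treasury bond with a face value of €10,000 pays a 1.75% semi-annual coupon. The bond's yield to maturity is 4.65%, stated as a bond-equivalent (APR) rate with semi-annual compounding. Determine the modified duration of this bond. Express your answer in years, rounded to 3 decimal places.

1.928 years

Periodic yield y = 0.02325. First find Macaulay duration:
  t   CF        PV=CF/(1+0.02325)^t    t·PV
  1        87.50        85.5118        85.5118
  2        87.50        83.5689       167.1377
  3        87.50        81.6700       245.0101
  4    10,087.50     9,201.4556    36,805.8224
  Σ                  9,452.2064    37,303.4821
P = 9,452.2064; Macaulay duration = 37,303.4821 / 9,452.2064 = 3.94654 half-year periods = 1.97327 years.
Modified duration = D_Mac / (1 + y) = 1.97327 / 1.02325 = 1.92843 years.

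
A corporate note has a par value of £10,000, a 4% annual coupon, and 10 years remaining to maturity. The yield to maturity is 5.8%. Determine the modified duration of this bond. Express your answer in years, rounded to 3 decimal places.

7.842 years

Periodic yield y = 0.058. First find Macaulay duration:
  t   CF        PV=CF/(1+0.058)^t    t·PV
  1       400.00       378.0718       378.0718
  2       400.00       357.3458       714.6916
  3       400.00       337.7559     1,013.2678
  4       400.00       319.2400     1,276.9601
  5       400.00       301.7391     1,508.6957
  6       400.00       285.1977     1,711.1861
  7       400.00       269.5630     1,886.9412
  8       400.00       254.7855     2,038.2837
  9       400.00       240.8180     2,167.3622
  10   10,400.00     5,918.0232    59,180.2319
  Σ                  8,662.5401    71,875.6920
P = 8,662.5401; Macaulay duration = 71,875.6920 / 8,662.5401 = 8.29730 years.
Modified duration = D_Mac / (1 + y) = 8.29730 / 1.058 = 7.84244 years.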